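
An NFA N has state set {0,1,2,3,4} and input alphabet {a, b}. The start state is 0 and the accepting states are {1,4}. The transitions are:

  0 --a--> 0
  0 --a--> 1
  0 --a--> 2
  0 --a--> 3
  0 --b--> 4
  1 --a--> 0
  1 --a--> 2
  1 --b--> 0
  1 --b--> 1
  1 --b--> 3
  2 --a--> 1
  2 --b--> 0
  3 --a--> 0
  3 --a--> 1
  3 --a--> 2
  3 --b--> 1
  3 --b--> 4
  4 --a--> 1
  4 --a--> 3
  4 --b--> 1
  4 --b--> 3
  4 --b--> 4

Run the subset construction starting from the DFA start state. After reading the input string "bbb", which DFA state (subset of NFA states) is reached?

Start: {0}.
δ(0,b) = {4}.
Union: {4}.
After b: {4}.
δ(4,b) = {1,3,4}.
Union: {1,3,4}.
After b: {1,3,4}.
δ(1,b) = {0,1,3}; δ(3,b) = {1,4}; δ(4,b) = {1,3,4}.
Union: {0,1,3,4}.
After b: {0,1,3,4}.

{0,1,3,4}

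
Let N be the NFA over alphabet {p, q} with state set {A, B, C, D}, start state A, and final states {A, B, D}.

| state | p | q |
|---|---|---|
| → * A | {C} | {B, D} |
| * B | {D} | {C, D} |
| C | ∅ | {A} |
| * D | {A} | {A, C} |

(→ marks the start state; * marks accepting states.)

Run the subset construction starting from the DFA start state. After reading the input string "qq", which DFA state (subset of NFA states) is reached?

{A, C, D}

Start: {A}.
δ(A,q) = {B, D}.
Union: {B, D}.
After q: {B, D}.
δ(B,q) = {C, D}; δ(D,q) = {A, C}.
Union: {A, C, D}.
After q: {A, C, D}.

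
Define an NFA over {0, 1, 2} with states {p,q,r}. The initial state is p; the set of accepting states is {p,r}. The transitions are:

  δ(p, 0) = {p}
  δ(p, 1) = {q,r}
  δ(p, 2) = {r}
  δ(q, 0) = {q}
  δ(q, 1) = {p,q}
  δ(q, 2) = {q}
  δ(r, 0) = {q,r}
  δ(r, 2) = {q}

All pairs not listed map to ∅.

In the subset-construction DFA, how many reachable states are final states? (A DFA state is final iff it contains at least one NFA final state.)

5

Start state of the DFA: {p}.
{p} --0--> {p}  [seen]
{p} --1--> {q,r}  [new]
{p} --2--> {r}  [new]
{q,r} --0--> {q,r}  [seen]
{q,r} --1--> {p,q}  [new]
{q,r} --2--> {q}  [new]
{r} --0--> {q,r}  [seen]
{r} --1--> ∅  [new]
{r} --2--> {q}  [seen]
{p,q} --0--> {p,q}  [seen]
{p,q} --1--> {p,q,r}  [new]
{p,q} --2--> {q,r}  [seen]
{q} --0--> {q}  [seen]
{q} --1--> {p,q}  [seen]
{q} --2--> {q}  [seen]
∅ --0--> ∅  [seen]
∅ --1--> ∅  [seen]
∅ --2--> ∅  [seen]
{p,q,r} --0--> {p,q,r}  [seen]
{p,q,r} --1--> {p,q,r}  [seen]
{p,q,r} --2--> {q,r}  [seen]
Reachable DFA states: {p}, {q,r}, {r}, {p,q}, {q}, ∅, {p,q,r}.
Accepting DFA states (contain an NFA accepting state): {p}, {q,r}, {r}, {p,q}, {p,q,r}.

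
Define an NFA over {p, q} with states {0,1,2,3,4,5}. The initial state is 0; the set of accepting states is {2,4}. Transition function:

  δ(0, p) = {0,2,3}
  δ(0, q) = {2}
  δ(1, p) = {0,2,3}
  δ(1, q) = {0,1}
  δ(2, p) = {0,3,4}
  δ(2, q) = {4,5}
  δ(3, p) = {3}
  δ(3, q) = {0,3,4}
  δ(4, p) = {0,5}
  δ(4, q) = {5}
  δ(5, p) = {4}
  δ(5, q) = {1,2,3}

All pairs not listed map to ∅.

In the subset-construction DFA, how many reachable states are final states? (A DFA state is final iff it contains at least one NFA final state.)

Start state of the DFA: {0}.
{0} --p--> {0,2,3}  [new]
{0} --q--> {2}  [new]
{0,2,3} --p--> {0,2,3,4}  [new]
{0,2,3} --q--> {0,2,3,4,5}  [new]
{2} --p--> {0,3,4}  [new]
{2} --q--> {4,5}  [new]
{0,2,3,4} --p--> {0,2,3,4,5}  [seen]
{0,2,3,4} --q--> {0,2,3,4,5}  [seen]
{0,2,3,4,5} --p--> {0,2,3,4,5}  [seen]
{0,2,3,4,5} --q--> {0,1,2,3,4,5}  [new]
{0,3,4} --p--> {0,2,3,5}  [new]
{0,3,4} --q--> {0,2,3,4,5}  [seen]
{4,5} --p--> {0,4,5}  [new]
{4,5} --q--> {1,2,3,5}  [new]
{0,1,2,3,4,5} --p--> {0,2,3,4,5}  [seen]
{0,1,2,3,4,5} --q--> {0,1,2,3,4,5}  [seen]
{0,2,3,5} --p--> {0,2,3,4}  [seen]
{0,2,3,5} --q--> {0,1,2,3,4,5}  [seen]
{0,4,5} --p--> {0,2,3,4,5}  [seen]
{0,4,5} --q--> {1,2,3,5}  [seen]
{1,2,3,5} --p--> {0,2,3,4}  [seen]
{1,2,3,5} --q--> {0,1,2,3,4,5}  [seen]
Reachable DFA states: {0}, {0,2,3}, {2}, {0,2,3,4}, {0,2,3,4,5}, {0,3,4}, {4,5}, {0,1,2,3,4,5}, {0,2,3,5}, {0,4,5}, {1,2,3,5}.
Accepting DFA states (contain an NFA accepting state): {0,2,3}, {2}, {0,2,3,4}, {0,2,3,4,5}, {0,3,4}, {4,5}, {0,1,2,3,4,5}, {0,2,3,5}, {0,4,5}, {1,2,3,5}.

10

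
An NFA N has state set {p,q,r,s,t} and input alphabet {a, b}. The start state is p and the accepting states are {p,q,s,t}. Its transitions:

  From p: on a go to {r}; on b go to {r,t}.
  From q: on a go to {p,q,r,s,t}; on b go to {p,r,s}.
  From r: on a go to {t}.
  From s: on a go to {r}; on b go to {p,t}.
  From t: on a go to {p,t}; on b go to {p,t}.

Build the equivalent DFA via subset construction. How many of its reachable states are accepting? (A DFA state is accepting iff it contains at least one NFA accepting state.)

5

Start state of the DFA: {p}.
{p} --a--> {r}  [new]
{p} --b--> {r,t}  [new]
{r} --a--> {t}  [new]
{r} --b--> ∅  [new]
{r,t} --a--> {p,t}  [new]
{r,t} --b--> {p,t}  [seen]
{t} --a--> {p,t}  [seen]
{t} --b--> {p,t}  [seen]
∅ --a--> ∅  [seen]
∅ --b--> ∅  [seen]
{p,t} --a--> {p,r,t}  [new]
{p,t} --b--> {p,r,t}  [seen]
{p,r,t} --a--> {p,r,t}  [seen]
{p,r,t} --b--> {p,r,t}  [seen]
Reachable DFA states: {p}, {r}, {r,t}, {t}, ∅, {p,t}, {p,r,t}.
Accepting DFA states (contain an NFA accepting state): {p}, {r,t}, {t}, {p,t}, {p,r,t}.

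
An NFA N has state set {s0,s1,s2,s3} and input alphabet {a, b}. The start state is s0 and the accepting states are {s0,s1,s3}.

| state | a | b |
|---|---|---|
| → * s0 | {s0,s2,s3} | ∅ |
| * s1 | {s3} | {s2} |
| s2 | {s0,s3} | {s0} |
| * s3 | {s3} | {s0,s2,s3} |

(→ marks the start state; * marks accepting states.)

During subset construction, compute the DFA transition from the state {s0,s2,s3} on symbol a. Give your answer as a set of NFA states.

{s0,s2,s3}

δ(s0,a) = {s0,s2,s3}; δ(s2,a) = {s0,s3}; δ(s3,a) = {s3}.
Union: {s0,s2,s3}.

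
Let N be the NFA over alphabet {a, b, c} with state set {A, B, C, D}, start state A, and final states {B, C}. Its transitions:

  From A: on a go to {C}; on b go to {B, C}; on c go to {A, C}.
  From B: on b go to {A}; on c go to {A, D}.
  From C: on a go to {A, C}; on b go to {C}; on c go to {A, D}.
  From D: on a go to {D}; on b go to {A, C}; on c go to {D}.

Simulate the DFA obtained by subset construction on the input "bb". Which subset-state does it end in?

{A, C}

Start: {A}.
δ(A,b) = {B, C}.
Union: {B, C}.
After b: {B, C}.
δ(B,b) = {A}; δ(C,b) = {C}.
Union: {A, C}.
After b: {A, C}.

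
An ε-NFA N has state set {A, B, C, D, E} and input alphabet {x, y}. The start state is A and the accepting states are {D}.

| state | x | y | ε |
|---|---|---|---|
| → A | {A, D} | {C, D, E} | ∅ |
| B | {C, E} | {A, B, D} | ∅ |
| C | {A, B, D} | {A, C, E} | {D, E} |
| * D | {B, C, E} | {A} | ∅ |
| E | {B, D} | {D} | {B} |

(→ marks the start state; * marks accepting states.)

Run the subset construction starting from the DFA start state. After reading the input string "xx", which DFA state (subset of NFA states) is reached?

{A, B, C, D, E}

Start: {A}.
δ(A,x) = {A, D}.
Union: {A, D}.
After x: {A, D}.
δ(A,x) = {A, D}; δ(D,x) = {B, C, E}.
Union: {A, B, C, D, E}.
After x: {A, B, C, D, E}.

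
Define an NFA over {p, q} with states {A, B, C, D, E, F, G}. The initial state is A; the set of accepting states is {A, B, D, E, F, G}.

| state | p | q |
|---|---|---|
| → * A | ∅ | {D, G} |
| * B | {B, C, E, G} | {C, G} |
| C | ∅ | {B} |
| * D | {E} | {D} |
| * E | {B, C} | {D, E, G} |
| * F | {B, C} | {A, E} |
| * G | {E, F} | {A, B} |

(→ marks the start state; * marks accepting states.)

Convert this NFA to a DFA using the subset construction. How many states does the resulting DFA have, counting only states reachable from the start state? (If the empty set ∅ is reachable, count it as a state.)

16

Start state of the DFA: {A}.
{A} --p--> ∅  [new]
{A} --q--> {D, G}  [new]
∅ --p--> ∅  [seen]
∅ --q--> ∅  [seen]
{D, G} --p--> {E, F}  [new]
{D, G} --q--> {A, B, D}  [new]
{E, F} --p--> {B, C}  [new]
{E, F} --q--> {A, D, E, G}  [new]
{A, B, D} --p--> {B, C, E, G}  [new]
{A, B, D} --q--> {C, D, G}  [new]
{B, C} --p--> {B, C, E, G}  [seen]
{B, C} --q--> {B, C, G}  [new]
{A, D, E, G} --p--> {B, C, E, F}  [new]
{A, D, E, G} --q--> {A, B, D, E, G}  [new]
{B, C, E, G} --p--> {B, C, E, F, G}  [new]
{B, C, E, G} --q--> {A, B, C, D, E, G}  [new]
{C, D, G} --p--> {E, F}  [seen]
{C, D, G} --q--> {A, B, D}  [seen]
{B, C, G} --p--> {B, C, E, F, G}  [seen]
{B, C, G} --q--> {A, B, C, G}  [new]
{B, C, E, F} --p--> {B, C, E, G}  [seen]
{B, C, E, F} --q--> {A, B, C, D, E, G}  [seen]
{A, B, D, E, G} --p--> {B, C, E, F, G}  [seen]
{A, B, D, E, G} --q--> {A, B, C, D, E, G}  [seen]
{B, C, E, F, G} --p--> {B, C, E, F, G}  [seen]
{B, C, E, F, G} --q--> {A, B, C, D, E, G}  [seen]
{A, B, C, D, E, G} --p--> {B, C, E, F, G}  [seen]
{A, B, C, D, E, G} --q--> {A, B, C, D, E, G}  [seen]
{A, B, C, G} --p--> {B, C, E, F, G}  [seen]
{A, B, C, G} --q--> {A, B, C, D, G}  [new]
{A, B, C, D, G} --p--> {B, C, E, F, G}  [seen]
{A, B, C, D, G} --q--> {A, B, C, D, G}  [seen]
Reachable DFA states: {A}, ∅, {D, G}, {E, F}, {A, B, D}, {B, C}, {A, D, E, G}, {B, C, E, G}, {C, D, G}, {B, C, G}, {B, C, E, F}, {A, B, D, E, G}, {B, C, E, F, G}, {A, B, C, D, E, G}, {A, B, C, G}, {A, B, C, D, G}.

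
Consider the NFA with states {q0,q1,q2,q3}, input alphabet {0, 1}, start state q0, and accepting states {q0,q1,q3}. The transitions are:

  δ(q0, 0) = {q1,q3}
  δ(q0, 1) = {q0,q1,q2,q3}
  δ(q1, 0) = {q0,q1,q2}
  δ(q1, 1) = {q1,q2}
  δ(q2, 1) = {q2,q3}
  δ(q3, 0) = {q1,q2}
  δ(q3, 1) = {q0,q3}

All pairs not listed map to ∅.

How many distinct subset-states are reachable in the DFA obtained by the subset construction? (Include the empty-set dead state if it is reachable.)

Start state of the DFA: {q0}.
{q0} --0--> {q1,q3}  [new]
{q0} --1--> {q0,q1,q2,q3}  [new]
{q1,q3} --0--> {q0,q1,q2}  [new]
{q1,q3} --1--> {q0,q1,q2,q3}  [seen]
{q0,q1,q2,q3} --0--> {q0,q1,q2,q3}  [seen]
{q0,q1,q2,q3} --1--> {q0,q1,q2,q3}  [seen]
{q0,q1,q2} --0--> {q0,q1,q2,q3}  [seen]
{q0,q1,q2} --1--> {q0,q1,q2,q3}  [seen]
Reachable DFA states: {q0}, {q1,q3}, {q0,q1,q2,q3}, {q0,q1,q2}.

4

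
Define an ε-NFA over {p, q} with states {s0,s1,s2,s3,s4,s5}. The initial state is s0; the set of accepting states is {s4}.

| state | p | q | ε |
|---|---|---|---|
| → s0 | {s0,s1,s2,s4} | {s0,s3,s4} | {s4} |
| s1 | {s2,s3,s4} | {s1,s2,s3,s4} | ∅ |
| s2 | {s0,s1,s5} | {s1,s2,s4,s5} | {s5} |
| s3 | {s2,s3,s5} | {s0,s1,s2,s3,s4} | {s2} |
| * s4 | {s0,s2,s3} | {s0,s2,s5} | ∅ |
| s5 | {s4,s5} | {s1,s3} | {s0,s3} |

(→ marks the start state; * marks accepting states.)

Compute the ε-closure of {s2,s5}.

{s0,s2,s3,s4,s5}

Begin with {s2,s5}.
s5 →ε {s0,s3}; add s0, s3.
s0 →ε {s4}; add s4.
ε-closure = {s0,s2,s3,s4,s5}.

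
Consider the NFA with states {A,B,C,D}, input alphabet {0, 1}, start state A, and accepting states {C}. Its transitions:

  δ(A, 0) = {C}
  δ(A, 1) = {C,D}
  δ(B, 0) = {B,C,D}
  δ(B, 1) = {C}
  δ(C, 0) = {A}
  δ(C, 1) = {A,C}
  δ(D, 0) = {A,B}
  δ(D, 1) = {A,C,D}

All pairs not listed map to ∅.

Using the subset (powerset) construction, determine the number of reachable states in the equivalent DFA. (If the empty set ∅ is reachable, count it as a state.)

9

Start state of the DFA: {A}.
{A} --0--> {C}  [new]
{A} --1--> {C,D}  [new]
{C} --0--> {A}  [seen]
{C} --1--> {A,C}  [new]
{C,D} --0--> {A,B}  [new]
{C,D} --1--> {A,C,D}  [new]
{A,C} --0--> {A,C}  [seen]
{A,C} --1--> {A,C,D}  [seen]
{A,B} --0--> {B,C,D}  [new]
{A,B} --1--> {C,D}  [seen]
{A,C,D} --0--> {A,B,C}  [new]
{A,C,D} --1--> {A,C,D}  [seen]
{B,C,D} --0--> {A,B,C,D}  [new]
{B,C,D} --1--> {A,C,D}  [seen]
{A,B,C} --0--> {A,B,C,D}  [seen]
{A,B,C} --1--> {A,C,D}  [seen]
{A,B,C,D} --0--> {A,B,C,D}  [seen]
{A,B,C,D} --1--> {A,C,D}  [seen]
Reachable DFA states: {A}, {C}, {C,D}, {A,C}, {A,B}, {A,C,D}, {B,C,D}, {A,B,C}, {A,B,C,D}.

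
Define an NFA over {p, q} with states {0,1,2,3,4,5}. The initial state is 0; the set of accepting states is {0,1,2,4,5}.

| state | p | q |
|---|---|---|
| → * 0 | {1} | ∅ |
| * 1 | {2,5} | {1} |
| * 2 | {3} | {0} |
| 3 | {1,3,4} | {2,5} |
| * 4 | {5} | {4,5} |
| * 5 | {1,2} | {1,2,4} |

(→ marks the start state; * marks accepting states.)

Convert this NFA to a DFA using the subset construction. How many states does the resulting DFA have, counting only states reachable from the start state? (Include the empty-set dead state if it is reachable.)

Start state of the DFA: {0}.
{0} --p--> {1}  [new]
{0} --q--> ∅  [new]
{1} --p--> {2,5}  [new]
{1} --q--> {1}  [seen]
∅ --p--> ∅  [seen]
∅ --q--> ∅  [seen]
{2,5} --p--> {1,2,3}  [new]
{2,5} --q--> {0,1,2,4}  [new]
{1,2,3} --p--> {1,2,3,4,5}  [new]
{1,2,3} --q--> {0,1,2,5}  [new]
{0,1,2,4} --p--> {1,2,3,5}  [new]
{0,1,2,4} --q--> {0,1,4,5}  [new]
{1,2,3,4,5} --p--> {1,2,3,4,5}  [seen]
{1,2,3,4,5} --q--> {0,1,2,4,5}  [new]
{0,1,2,5} --p--> {1,2,3,5}  [seen]
{0,1,2,5} --q--> {0,1,2,4}  [seen]
{1,2,3,5} --p--> {1,2,3,4,5}  [seen]
{1,2,3,5} --q--> {0,1,2,4,5}  [seen]
{0,1,4,5} --p--> {1,2,5}  [new]
{0,1,4,5} --q--> {1,2,4,5}  [new]
{0,1,2,4,5} --p--> {1,2,3,5}  [seen]
{0,1,2,4,5} --q--> {0,1,2,4,5}  [seen]
{1,2,5} --p--> {1,2,3,5}  [seen]
{1,2,5} --q--> {0,1,2,4}  [seen]
{1,2,4,5} --p--> {1,2,3,5}  [seen]
{1,2,4,5} --q--> {0,1,2,4,5}  [seen]
Reachable DFA states: {0}, {1}, ∅, {2,5}, {1,2,3}, {0,1,2,4}, {1,2,3,4,5}, {0,1,2,5}, {1,2,3,5}, {0,1,4,5}, {0,1,2,4,5}, {1,2,5}, {1,2,4,5}.

13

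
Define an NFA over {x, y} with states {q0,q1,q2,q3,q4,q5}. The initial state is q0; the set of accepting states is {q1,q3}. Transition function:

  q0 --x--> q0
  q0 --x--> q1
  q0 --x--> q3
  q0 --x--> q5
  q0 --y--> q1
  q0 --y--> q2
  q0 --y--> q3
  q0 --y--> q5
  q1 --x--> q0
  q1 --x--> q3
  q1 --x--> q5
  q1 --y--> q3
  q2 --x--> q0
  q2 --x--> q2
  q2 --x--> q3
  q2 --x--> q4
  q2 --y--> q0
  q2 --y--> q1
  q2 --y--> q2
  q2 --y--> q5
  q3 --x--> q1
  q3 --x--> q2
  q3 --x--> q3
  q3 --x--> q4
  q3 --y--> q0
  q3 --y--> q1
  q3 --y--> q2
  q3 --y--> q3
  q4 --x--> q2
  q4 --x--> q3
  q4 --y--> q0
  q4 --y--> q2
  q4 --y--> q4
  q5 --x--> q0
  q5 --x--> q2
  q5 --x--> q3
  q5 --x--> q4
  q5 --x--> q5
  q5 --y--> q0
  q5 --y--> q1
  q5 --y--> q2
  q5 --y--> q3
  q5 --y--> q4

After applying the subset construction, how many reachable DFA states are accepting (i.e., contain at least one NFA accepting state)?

Start state of the DFA: {q0}.
{q0} --x--> {q0,q1,q3,q5}  [new]
{q0} --y--> {q1,q2,q3,q5}  [new]
{q0,q1,q3,q5} --x--> {q0,q1,q2,q3,q4,q5}  [new]
{q0,q1,q3,q5} --y--> {q0,q1,q2,q3,q4,q5}  [seen]
{q1,q2,q3,q5} --x--> {q0,q1,q2,q3,q4,q5}  [seen]
{q1,q2,q3,q5} --y--> {q0,q1,q2,q3,q4,q5}  [seen]
{q0,q1,q2,q3,q4,q5} --x--> {q0,q1,q2,q3,q4,q5}  [seen]
{q0,q1,q2,q3,q4,q5} --y--> {q0,q1,q2,q3,q4,q5}  [seen]
Reachable DFA states: {q0}, {q0,q1,q3,q5}, {q1,q2,q3,q5}, {q0,q1,q2,q3,q4,q5}.
Accepting DFA states (contain an NFA accepting state): {q0,q1,q3,q5}, {q1,q2,q3,q5}, {q0,q1,q2,q3,q4,q5}.

3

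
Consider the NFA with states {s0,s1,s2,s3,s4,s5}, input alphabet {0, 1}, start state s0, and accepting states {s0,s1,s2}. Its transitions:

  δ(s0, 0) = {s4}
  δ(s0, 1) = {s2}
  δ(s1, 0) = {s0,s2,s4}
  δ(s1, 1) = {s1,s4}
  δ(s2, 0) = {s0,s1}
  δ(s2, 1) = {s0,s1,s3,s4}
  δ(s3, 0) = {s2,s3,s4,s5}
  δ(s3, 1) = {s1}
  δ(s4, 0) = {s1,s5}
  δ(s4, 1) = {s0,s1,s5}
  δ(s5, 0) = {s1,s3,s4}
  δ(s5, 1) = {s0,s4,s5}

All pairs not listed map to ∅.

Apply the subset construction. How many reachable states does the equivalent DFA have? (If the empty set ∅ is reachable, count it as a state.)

Start state of the DFA: {s0}.
{s0} --0--> {s4}  [new]
{s0} --1--> {s2}  [new]
{s4} --0--> {s1,s5}  [new]
{s4} --1--> {s0,s1,s5}  [new]
{s2} --0--> {s0,s1}  [new]
{s2} --1--> {s0,s1,s3,s4}  [new]
{s1,s5} --0--> {s0,s1,s2,s3,s4}  [new]
{s1,s5} --1--> {s0,s1,s4,s5}  [new]
{s0,s1,s5} --0--> {s0,s1,s2,s3,s4}  [seen]
{s0,s1,s5} --1--> {s0,s1,s2,s4,s5}  [new]
{s0,s1} --0--> {s0,s2,s4}  [new]
{s0,s1} --1--> {s1,s2,s4}  [new]
{s0,s1,s3,s4} --0--> {s0,s1,s2,s3,s4,s5}  [new]
{s0,s1,s3,s4} --1--> {s0,s1,s2,s4,s5}  [seen]
{s0,s1,s2,s3,s4} --0--> {s0,s1,s2,s3,s4,s5}  [seen]
{s0,s1,s2,s3,s4} --1--> {s0,s1,s2,s3,s4,s5}  [seen]
{s0,s1,s4,s5} --0--> {s0,s1,s2,s3,s4,s5}  [seen]
{s0,s1,s4,s5} --1--> {s0,s1,s2,s4,s5}  [seen]
{s0,s1,s2,s4,s5} --0--> {s0,s1,s2,s3,s4,s5}  [seen]
{s0,s1,s2,s4,s5} --1--> {s0,s1,s2,s3,s4,s5}  [seen]
{s0,s2,s4} --0--> {s0,s1,s4,s5}  [seen]
{s0,s2,s4} --1--> {s0,s1,s2,s3,s4,s5}  [seen]
{s1,s2,s4} --0--> {s0,s1,s2,s4,s5}  [seen]
{s1,s2,s4} --1--> {s0,s1,s3,s4,s5}  [new]
{s0,s1,s2,s3,s4,s5} --0--> {s0,s1,s2,s3,s4,s5}  [seen]
{s0,s1,s2,s3,s4,s5} --1--> {s0,s1,s2,s3,s4,s5}  [seen]
{s0,s1,s3,s4,s5} --0--> {s0,s1,s2,s3,s4,s5}  [seen]
{s0,s1,s3,s4,s5} --1--> {s0,s1,s2,s4,s5}  [seen]
Reachable DFA states: {s0}, {s4}, {s2}, {s1,s5}, {s0,s1,s5}, {s0,s1}, {s0,s1,s3,s4}, {s0,s1,s2,s3,s4}, {s0,s1,s4,s5}, {s0,s1,s2,s4,s5}, {s0,s2,s4}, {s1,s2,s4}, {s0,s1,s2,s3,s4,s5}, {s0,s1,s3,s4,s5}.

14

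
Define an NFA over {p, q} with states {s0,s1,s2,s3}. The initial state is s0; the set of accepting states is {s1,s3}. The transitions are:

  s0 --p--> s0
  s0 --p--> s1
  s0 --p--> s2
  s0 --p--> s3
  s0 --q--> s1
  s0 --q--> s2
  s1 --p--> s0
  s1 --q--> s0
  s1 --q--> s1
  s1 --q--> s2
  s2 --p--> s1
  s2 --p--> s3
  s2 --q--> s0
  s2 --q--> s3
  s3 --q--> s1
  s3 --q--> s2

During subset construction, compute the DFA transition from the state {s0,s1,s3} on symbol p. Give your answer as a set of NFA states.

δ(s0,p) = {s0,s1,s2,s3}; δ(s1,p) = {s0}; δ(s3,p) = ∅.
Union: {s0,s1,s2,s3}.

{s0,s1,s2,s3}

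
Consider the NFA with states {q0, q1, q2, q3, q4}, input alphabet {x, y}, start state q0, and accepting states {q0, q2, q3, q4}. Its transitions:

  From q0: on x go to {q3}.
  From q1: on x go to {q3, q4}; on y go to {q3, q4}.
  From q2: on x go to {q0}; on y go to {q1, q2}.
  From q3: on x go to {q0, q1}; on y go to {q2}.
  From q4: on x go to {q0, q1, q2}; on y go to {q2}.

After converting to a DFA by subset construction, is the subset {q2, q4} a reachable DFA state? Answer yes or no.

no

Start state of the DFA: {q0}.
{q0} --x--> {q3}  [new]
{q0} --y--> ∅  [new]
{q3} --x--> {q0, q1}  [new]
{q3} --y--> {q2}  [new]
∅ --x--> ∅  [seen]
∅ --y--> ∅  [seen]
{q0, q1} --x--> {q3, q4}  [new]
{q0, q1} --y--> {q3, q4}  [seen]
{q2} --x--> {q0}  [seen]
{q2} --y--> {q1, q2}  [new]
{q3, q4} --x--> {q0, q1, q2}  [new]
{q3, q4} --y--> {q2}  [seen]
{q1, q2} --x--> {q0, q3, q4}  [new]
{q1, q2} --y--> {q1, q2, q3, q4}  [new]
{q0, q1, q2} --x--> {q0, q3, q4}  [seen]
{q0, q1, q2} --y--> {q1, q2, q3, q4}  [seen]
{q0, q3, q4} --x--> {q0, q1, q2, q3}  [new]
{q0, q3, q4} --y--> {q2}  [seen]
{q1, q2, q3, q4} --x--> {q0, q1, q2, q3, q4}  [new]
{q1, q2, q3, q4} --y--> {q1, q2, q3, q4}  [seen]
{q0, q1, q2, q3} --x--> {q0, q1, q3, q4}  [new]
{q0, q1, q2, q3} --y--> {q1, q2, q3, q4}  [seen]
{q0, q1, q2, q3, q4} --x--> {q0, q1, q2, q3, q4}  [seen]
{q0, q1, q2, q3, q4} --y--> {q1, q2, q3, q4}  [seen]
{q0, q1, q3, q4} --x--> {q0, q1, q2, q3, q4}  [seen]
{q0, q1, q3, q4} --y--> {q2, q3, q4}  [new]
{q2, q3, q4} --x--> {q0, q1, q2}  [seen]
{q2, q3, q4} --y--> {q1, q2}  [seen]
Reachable DFA states: {q0}, {q3}, ∅, {q0, q1}, {q2}, {q3, q4}, {q1, q2}, {q0, q1, q2}, {q0, q3, q4}, {q1, q2, q3, q4}, {q0, q1, q2, q3}, {q0, q1, q2, q3, q4}, {q0, q1, q3, q4}, {q2, q3, q4}.
{q2, q4} is not among them.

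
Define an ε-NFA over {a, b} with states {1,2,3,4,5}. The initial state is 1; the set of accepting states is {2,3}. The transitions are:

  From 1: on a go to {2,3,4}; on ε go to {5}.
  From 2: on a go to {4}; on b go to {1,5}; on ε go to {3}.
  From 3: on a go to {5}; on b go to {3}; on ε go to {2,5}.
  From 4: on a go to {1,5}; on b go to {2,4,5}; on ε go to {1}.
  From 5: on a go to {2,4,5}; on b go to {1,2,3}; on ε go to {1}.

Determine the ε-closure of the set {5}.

Begin with {5}.
5 →ε {1}; add 1.
ε-closure = {1,5}.

{1,5}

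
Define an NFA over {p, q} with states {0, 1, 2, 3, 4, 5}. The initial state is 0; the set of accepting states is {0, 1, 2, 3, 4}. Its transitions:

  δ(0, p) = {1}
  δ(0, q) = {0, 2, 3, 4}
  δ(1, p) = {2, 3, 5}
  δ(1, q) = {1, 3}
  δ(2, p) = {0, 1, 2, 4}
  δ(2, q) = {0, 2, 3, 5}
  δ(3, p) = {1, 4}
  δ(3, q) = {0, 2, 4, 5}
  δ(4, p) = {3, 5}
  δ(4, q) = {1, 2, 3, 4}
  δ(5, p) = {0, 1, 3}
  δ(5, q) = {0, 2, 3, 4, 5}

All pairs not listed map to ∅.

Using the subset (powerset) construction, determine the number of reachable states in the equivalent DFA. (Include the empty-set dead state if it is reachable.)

Start state of the DFA: {0}.
{0} --p--> {1}  [new]
{0} --q--> {0, 2, 3, 4}  [new]
{1} --p--> {2, 3, 5}  [new]
{1} --q--> {1, 3}  [new]
{0, 2, 3, 4} --p--> {0, 1, 2, 3, 4, 5}  [new]
{0, 2, 3, 4} --q--> {0, 1, 2, 3, 4, 5}  [seen]
{2, 3, 5} --p--> {0, 1, 2, 3, 4}  [new]
{2, 3, 5} --q--> {0, 2, 3, 4, 5}  [new]
{1, 3} --p--> {1, 2, 3, 4, 5}  [new]
{1, 3} --q--> {0, 1, 2, 3, 4, 5}  [seen]
{0, 1, 2, 3, 4, 5} --p--> {0, 1, 2, 3, 4, 5}  [seen]
{0, 1, 2, 3, 4, 5} --q--> {0, 1, 2, 3, 4, 5}  [seen]
{0, 1, 2, 3, 4} --p--> {0, 1, 2, 3, 4, 5}  [seen]
{0, 1, 2, 3, 4} --q--> {0, 1, 2, 3, 4, 5}  [seen]
{0, 2, 3, 4, 5} --p--> {0, 1, 2, 3, 4, 5}  [seen]
{0, 2, 3, 4, 5} --q--> {0, 1, 2, 3, 4, 5}  [seen]
{1, 2, 3, 4, 5} --p--> {0, 1, 2, 3, 4, 5}  [seen]
{1, 2, 3, 4, 5} --q--> {0, 1, 2, 3, 4, 5}  [seen]
Reachable DFA states: {0}, {1}, {0, 2, 3, 4}, {2, 3, 5}, {1, 3}, {0, 1, 2, 3, 4, 5}, {0, 1, 2, 3, 4}, {0, 2, 3, 4, 5}, {1, 2, 3, 4, 5}.

9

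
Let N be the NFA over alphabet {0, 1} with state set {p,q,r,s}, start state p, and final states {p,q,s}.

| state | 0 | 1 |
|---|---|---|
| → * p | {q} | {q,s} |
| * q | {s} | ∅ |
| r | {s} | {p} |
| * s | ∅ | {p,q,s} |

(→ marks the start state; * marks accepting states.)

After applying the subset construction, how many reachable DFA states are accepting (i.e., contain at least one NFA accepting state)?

Start state of the DFA: {p}.
{p} --0--> {q}  [new]
{p} --1--> {q,s}  [new]
{q} --0--> {s}  [new]
{q} --1--> ∅  [new]
{q,s} --0--> {s}  [seen]
{q,s} --1--> {p,q,s}  [new]
{s} --0--> ∅  [seen]
{s} --1--> {p,q,s}  [seen]
∅ --0--> ∅  [seen]
∅ --1--> ∅  [seen]
{p,q,s} --0--> {q,s}  [seen]
{p,q,s} --1--> {p,q,s}  [seen]
Reachable DFA states: {p}, {q}, {q,s}, {s}, ∅, {p,q,s}.
Accepting DFA states (contain an NFA accepting state): {p}, {q}, {q,s}, {s}, {p,q,s}.

5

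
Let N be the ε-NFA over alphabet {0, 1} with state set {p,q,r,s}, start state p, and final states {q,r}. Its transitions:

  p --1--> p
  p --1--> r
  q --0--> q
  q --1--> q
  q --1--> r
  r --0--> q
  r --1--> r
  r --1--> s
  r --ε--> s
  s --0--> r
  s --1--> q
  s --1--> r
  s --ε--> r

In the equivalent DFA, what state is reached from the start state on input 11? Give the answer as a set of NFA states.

Start: {p}.
δ(p,1) = {p,r}.
Union: {p,r}.
ε-closure gives {p,r,s}.
After 1: {p,r,s}.
δ(p,1) = {p,r}; δ(r,1) = {r,s}; δ(s,1) = {q,r}.
Union: {p,q,r,s}.
After 1: {p,q,r,s}.

{p,q,r,s}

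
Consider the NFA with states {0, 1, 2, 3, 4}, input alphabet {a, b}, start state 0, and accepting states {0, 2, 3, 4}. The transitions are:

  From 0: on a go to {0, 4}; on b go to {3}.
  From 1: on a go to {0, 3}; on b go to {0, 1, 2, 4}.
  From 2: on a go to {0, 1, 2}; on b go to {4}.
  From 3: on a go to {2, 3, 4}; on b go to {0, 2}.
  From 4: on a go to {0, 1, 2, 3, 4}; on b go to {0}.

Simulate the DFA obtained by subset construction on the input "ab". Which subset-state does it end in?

Start: {0}.
δ(0,a) = {0, 4}.
Union: {0, 4}.
After a: {0, 4}.
δ(0,b) = {3}; δ(4,b) = {0}.
Union: {0, 3}.
After b: {0, 3}.

{0, 3}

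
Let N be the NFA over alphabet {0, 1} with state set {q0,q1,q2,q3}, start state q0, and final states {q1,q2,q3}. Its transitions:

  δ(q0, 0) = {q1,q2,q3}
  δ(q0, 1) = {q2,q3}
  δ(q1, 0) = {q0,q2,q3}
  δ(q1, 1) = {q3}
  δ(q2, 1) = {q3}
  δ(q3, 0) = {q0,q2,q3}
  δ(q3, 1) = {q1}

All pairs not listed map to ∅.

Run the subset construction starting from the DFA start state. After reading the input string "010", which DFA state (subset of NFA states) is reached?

{q0,q2,q3}

Start: {q0}.
δ(q0,0) = {q1,q2,q3}.
Union: {q1,q2,q3}.
After 0: {q1,q2,q3}.
δ(q1,1) = {q3}; δ(q2,1) = {q3}; δ(q3,1) = {q1}.
Union: {q1,q3}.
After 1: {q1,q3}.
δ(q1,0) = {q0,q2,q3}; δ(q3,0) = {q0,q2,q3}.
Union: {q0,q2,q3}.
After 0: {q0,q2,q3}.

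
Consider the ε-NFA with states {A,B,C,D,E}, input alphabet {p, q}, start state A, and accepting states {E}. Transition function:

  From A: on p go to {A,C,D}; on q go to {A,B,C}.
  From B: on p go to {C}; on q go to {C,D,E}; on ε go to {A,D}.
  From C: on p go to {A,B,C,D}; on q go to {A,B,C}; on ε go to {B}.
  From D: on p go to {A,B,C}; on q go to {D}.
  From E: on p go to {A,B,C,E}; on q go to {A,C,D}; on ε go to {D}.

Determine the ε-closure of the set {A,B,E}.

Begin with {A,B,E}.
B →ε {A,D}; add D.
ε-closure = {A,B,D,E}.

{A,B,D,E}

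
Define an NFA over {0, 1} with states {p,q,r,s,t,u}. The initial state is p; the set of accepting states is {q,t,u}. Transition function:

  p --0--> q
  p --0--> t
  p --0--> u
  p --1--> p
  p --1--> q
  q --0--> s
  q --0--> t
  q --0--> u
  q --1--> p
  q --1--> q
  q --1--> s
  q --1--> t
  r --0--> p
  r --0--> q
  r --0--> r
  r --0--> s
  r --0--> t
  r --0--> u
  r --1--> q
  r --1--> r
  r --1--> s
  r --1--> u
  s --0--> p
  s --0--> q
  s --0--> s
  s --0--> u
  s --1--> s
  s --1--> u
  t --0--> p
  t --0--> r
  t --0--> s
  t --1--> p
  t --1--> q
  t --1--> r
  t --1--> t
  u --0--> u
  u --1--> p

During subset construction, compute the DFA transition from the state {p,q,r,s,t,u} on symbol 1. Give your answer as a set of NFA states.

δ(p,1) = {p,q}; δ(q,1) = {p,q,s,t}; δ(r,1) = {q,r,s,u}; δ(s,1) = {s,u}; δ(t,1) = {p,q,r,t}; δ(u,1) = {p}.
Union: {p,q,r,s,t,u}.

{p,q,r,s,t,u}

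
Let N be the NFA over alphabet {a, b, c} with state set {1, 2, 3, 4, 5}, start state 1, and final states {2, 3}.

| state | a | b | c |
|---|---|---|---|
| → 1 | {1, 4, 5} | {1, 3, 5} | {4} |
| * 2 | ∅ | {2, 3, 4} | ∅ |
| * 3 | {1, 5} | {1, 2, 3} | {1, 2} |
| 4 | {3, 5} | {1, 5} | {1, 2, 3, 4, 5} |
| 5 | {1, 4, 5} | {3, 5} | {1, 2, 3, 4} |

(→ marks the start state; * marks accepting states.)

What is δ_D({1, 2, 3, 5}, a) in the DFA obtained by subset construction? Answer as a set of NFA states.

{1, 4, 5}

δ(1,a) = {1, 4, 5}; δ(2,a) = ∅; δ(3,a) = {1, 5}; δ(5,a) = {1, 4, 5}.
Union: {1, 4, 5}.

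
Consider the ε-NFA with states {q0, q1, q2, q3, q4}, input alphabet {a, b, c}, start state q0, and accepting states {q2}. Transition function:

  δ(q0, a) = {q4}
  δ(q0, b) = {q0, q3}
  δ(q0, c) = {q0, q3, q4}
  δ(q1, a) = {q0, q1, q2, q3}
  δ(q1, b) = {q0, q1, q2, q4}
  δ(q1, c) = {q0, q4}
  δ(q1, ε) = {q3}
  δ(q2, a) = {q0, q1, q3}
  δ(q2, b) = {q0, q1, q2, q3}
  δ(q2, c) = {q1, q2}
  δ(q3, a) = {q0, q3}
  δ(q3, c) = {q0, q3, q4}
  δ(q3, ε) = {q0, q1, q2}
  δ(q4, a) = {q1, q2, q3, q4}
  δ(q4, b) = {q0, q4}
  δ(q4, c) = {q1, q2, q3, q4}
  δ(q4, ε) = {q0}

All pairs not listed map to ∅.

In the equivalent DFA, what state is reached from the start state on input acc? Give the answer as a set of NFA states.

{q0, q1, q2, q3, q4}

Start: {q0}.
δ(q0,a) = {q4}.
Union: {q4}.
ε-closure gives {q0, q4}.
After a: {q0, q4}.
δ(q0,c) = {q0, q3, q4}; δ(q4,c) = {q1, q2, q3, q4}.
Union: {q0, q1, q2, q3, q4}.
After c: {q0, q1, q2, q3, q4}.
δ(q0,c) = {q0, q3, q4}; δ(q1,c) = {q0, q4}; δ(q2,c) = {q1, q2}; δ(q3,c) = {q0, q3, q4}; δ(q4,c) = {q1, q2, q3, q4}.
Union: {q0, q1, q2, q3, q4}.
After c: {q0, q1, q2, q3, q4}.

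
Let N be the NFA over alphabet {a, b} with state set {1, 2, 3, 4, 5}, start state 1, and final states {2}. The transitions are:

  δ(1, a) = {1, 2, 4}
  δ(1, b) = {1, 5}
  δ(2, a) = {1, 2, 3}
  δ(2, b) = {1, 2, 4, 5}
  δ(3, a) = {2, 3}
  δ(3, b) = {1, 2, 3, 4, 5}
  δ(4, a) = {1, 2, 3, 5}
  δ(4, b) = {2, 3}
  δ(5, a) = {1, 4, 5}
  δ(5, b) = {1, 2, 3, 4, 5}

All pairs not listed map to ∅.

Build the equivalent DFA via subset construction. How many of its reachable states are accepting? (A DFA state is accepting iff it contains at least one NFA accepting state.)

Start state of the DFA: {1}.
{1} --a--> {1, 2, 4}  [new]
{1} --b--> {1, 5}  [new]
{1, 2, 4} --a--> {1, 2, 3, 4, 5}  [new]
{1, 2, 4} --b--> {1, 2, 3, 4, 5}  [seen]
{1, 5} --a--> {1, 2, 4, 5}  [new]
{1, 5} --b--> {1, 2, 3, 4, 5}  [seen]
{1, 2, 3, 4, 5} --a--> {1, 2, 3, 4, 5}  [seen]
{1, 2, 3, 4, 5} --b--> {1, 2, 3, 4, 5}  [seen]
{1, 2, 4, 5} --a--> {1, 2, 3, 4, 5}  [seen]
{1, 2, 4, 5} --b--> {1, 2, 3, 4, 5}  [seen]
Reachable DFA states: {1}, {1, 2, 4}, {1, 5}, {1, 2, 3, 4, 5}, {1, 2, 4, 5}.
Accepting DFA states (contain an NFA accepting state): {1, 2, 4}, {1, 2, 3, 4, 5}, {1, 2, 4, 5}.

3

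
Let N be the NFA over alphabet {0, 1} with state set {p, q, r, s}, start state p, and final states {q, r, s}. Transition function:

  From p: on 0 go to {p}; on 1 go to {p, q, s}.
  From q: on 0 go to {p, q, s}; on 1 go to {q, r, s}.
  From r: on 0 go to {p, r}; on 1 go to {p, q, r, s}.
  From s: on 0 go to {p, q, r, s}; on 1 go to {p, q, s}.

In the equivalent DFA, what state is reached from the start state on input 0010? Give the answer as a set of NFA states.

{p, q, r, s}

Start: {p}.
δ(p,0) = {p}.
Union: {p}.
After 0: {p}.
δ(p,0) = {p}.
Union: {p}.
After 0: {p}.
δ(p,1) = {p, q, s}.
Union: {p, q, s}.
After 1: {p, q, s}.
δ(p,0) = {p}; δ(q,0) = {p, q, s}; δ(s,0) = {p, q, r, s}.
Union: {p, q, r, s}.
After 0: {p, q, r, s}.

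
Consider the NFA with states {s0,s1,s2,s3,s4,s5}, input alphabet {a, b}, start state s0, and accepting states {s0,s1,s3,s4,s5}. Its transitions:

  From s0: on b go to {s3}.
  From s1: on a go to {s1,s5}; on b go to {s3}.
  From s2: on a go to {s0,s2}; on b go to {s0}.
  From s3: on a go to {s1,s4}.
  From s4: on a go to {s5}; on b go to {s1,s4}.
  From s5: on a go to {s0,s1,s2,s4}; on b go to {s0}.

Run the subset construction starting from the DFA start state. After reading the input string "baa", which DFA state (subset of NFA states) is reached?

Start: {s0}.
δ(s0,b) = {s3}.
Union: {s3}.
After b: {s3}.
δ(s3,a) = {s1,s4}.
Union: {s1,s4}.
After a: {s1,s4}.
δ(s1,a) = {s1,s5}; δ(s4,a) = {s5}.
Union: {s1,s5}.
After a: {s1,s5}.

{s1,s5}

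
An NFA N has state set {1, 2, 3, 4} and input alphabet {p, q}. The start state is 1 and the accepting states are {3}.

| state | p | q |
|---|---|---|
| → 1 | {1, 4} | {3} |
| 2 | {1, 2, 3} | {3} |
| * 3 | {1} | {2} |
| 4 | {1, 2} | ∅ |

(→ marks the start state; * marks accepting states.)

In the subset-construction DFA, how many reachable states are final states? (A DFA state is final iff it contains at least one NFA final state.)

Start state of the DFA: {1}.
{1} --p--> {1, 4}  [new]
{1} --q--> {3}  [new]
{1, 4} --p--> {1, 2, 4}  [new]
{1, 4} --q--> {3}  [seen]
{3} --p--> {1}  [seen]
{3} --q--> {2}  [new]
{1, 2, 4} --p--> {1, 2, 3, 4}  [new]
{1, 2, 4} --q--> {3}  [seen]
{2} --p--> {1, 2, 3}  [new]
{2} --q--> {3}  [seen]
{1, 2, 3, 4} --p--> {1, 2, 3, 4}  [seen]
{1, 2, 3, 4} --q--> {2, 3}  [new]
{1, 2, 3} --p--> {1, 2, 3, 4}  [seen]
{1, 2, 3} --q--> {2, 3}  [seen]
{2, 3} --p--> {1, 2, 3}  [seen]
{2, 3} --q--> {2, 3}  [seen]
Reachable DFA states: {1}, {1, 4}, {3}, {1, 2, 4}, {2}, {1, 2, 3, 4}, {1, 2, 3}, {2, 3}.
Accepting DFA states (contain an NFA accepting state): {3}, {1, 2, 3, 4}, {1, 2, 3}, {2, 3}.

4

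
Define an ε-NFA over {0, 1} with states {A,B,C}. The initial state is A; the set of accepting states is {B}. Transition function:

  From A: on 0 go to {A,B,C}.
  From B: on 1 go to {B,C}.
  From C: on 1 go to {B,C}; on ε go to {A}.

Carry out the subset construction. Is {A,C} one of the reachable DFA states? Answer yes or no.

Start state of the DFA: {A} (ε-closure of the NFA start).
{A} --0--> {A,B,C}  [new]
{A} --1--> ∅  [new]
{A,B,C} --0--> {A,B,C}  [seen]
{A,B,C} --1--> {A,B,C}  [seen]
∅ --0--> ∅  [seen]
∅ --1--> ∅  [seen]
Reachable DFA states: {A}, {A,B,C}, ∅.
{A,C} is not among them.

no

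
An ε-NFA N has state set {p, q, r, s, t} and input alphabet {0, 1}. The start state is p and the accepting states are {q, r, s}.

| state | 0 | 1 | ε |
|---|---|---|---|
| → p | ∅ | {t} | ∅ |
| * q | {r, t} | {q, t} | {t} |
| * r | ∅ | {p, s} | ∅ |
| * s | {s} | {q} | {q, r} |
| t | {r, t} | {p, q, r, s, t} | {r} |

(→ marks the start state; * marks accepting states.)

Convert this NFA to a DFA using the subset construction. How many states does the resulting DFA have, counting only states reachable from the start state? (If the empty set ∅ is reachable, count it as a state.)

5

Start state of the DFA: {p} (ε-closure of the NFA start).
{p} --0--> ∅  [new]
{p} --1--> {r, t}  [new]
∅ --0--> ∅  [seen]
∅ --1--> ∅  [seen]
{r, t} --0--> {r, t}  [seen]
{r, t} --1--> {p, q, r, s, t}  [new]
{p, q, r, s, t} --0--> {q, r, s, t}  [new]
{p, q, r, s, t} --1--> {p, q, r, s, t}  [seen]
{q, r, s, t} --0--> {q, r, s, t}  [seen]
{q, r, s, t} --1--> {p, q, r, s, t}  [seen]
Reachable DFA states: {p}, ∅, {r, t}, {p, q, r, s, t}, {q, r, s, t}.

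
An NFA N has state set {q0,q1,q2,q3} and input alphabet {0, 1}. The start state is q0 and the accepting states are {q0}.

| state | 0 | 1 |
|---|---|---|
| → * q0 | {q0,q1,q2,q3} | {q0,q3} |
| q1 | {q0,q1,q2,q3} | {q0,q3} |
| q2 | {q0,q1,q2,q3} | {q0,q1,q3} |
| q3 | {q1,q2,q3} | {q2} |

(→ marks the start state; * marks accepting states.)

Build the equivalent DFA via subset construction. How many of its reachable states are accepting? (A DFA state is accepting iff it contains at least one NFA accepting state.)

4

Start state of the DFA: {q0}.
{q0} --0--> {q0,q1,q2,q3}  [new]
{q0} --1--> {q0,q3}  [new]
{q0,q1,q2,q3} --0--> {q0,q1,q2,q3}  [seen]
{q0,q1,q2,q3} --1--> {q0,q1,q2,q3}  [seen]
{q0,q3} --0--> {q0,q1,q2,q3}  [seen]
{q0,q3} --1--> {q0,q2,q3}  [new]
{q0,q2,q3} --0--> {q0,q1,q2,q3}  [seen]
{q0,q2,q3} --1--> {q0,q1,q2,q3}  [seen]
Reachable DFA states: {q0}, {q0,q1,q2,q3}, {q0,q3}, {q0,q2,q3}.
Accepting DFA states (contain an NFA accepting state): {q0}, {q0,q1,q2,q3}, {q0,q3}, {q0,q2,q3}.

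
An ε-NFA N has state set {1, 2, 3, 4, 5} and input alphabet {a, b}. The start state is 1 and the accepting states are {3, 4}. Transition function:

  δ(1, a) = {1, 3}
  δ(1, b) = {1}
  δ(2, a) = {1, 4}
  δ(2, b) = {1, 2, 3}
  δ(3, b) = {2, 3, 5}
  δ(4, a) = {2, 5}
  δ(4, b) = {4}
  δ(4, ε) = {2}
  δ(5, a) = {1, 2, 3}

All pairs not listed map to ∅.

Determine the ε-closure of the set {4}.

{2, 4}

Begin with {4}.
4 →ε {2}; add 2.
ε-closure = {2, 4}.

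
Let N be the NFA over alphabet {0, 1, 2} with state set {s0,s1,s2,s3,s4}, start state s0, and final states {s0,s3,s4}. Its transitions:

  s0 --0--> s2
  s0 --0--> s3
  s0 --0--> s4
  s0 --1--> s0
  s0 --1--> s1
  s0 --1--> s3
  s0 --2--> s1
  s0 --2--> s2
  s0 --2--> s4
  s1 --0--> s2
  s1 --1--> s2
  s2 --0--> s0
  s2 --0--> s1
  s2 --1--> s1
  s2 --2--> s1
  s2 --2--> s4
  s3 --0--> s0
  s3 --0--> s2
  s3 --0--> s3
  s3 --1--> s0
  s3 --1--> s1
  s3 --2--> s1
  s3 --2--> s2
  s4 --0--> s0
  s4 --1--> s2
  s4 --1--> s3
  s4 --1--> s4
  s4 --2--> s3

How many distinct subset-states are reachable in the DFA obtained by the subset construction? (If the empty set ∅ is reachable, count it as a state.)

12

Start state of the DFA: {s0}.
{s0} --0--> {s2,s3,s4}  [new]
{s0} --1--> {s0,s1,s3}  [new]
{s0} --2--> {s1,s2,s4}  [new]
{s2,s3,s4} --0--> {s0,s1,s2,s3}  [new]
{s2,s3,s4} --1--> {s0,s1,s2,s3,s4}  [new]
{s2,s3,s4} --2--> {s1,s2,s3,s4}  [new]
{s0,s1,s3} --0--> {s0,s2,s3,s4}  [new]
{s0,s1,s3} --1--> {s0,s1,s2,s3}  [seen]
{s0,s1,s3} --2--> {s1,s2,s4}  [seen]
{s1,s2,s4} --0--> {s0,s1,s2}  [new]
{s1,s2,s4} --1--> {s1,s2,s3,s4}  [seen]
{s1,s2,s4} --2--> {s1,s3,s4}  [new]
{s0,s1,s2,s3} --0--> {s0,s1,s2,s3,s4}  [seen]
{s0,s1,s2,s3} --1--> {s0,s1,s2,s3}  [seen]
{s0,s1,s2,s3} --2--> {s1,s2,s4}  [seen]
{s0,s1,s2,s3,s4} --0--> {s0,s1,s2,s3,s4}  [seen]
{s0,s1,s2,s3,s4} --1--> {s0,s1,s2,s3,s4}  [seen]
{s0,s1,s2,s3,s4} --2--> {s1,s2,s3,s4}  [seen]
{s1,s2,s3,s4} --0--> {s0,s1,s2,s3}  [seen]
{s1,s2,s3,s4} --1--> {s0,s1,s2,s3,s4}  [seen]
{s1,s2,s3,s4} --2--> {s1,s2,s3,s4}  [seen]
{s0,s2,s3,s4} --0--> {s0,s1,s2,s3,s4}  [seen]
{s0,s2,s3,s4} --1--> {s0,s1,s2,s3,s4}  [seen]
{s0,s2,s3,s4} --2--> {s1,s2,s3,s4}  [seen]
{s0,s1,s2} --0--> {s0,s1,s2,s3,s4}  [seen]
{s0,s1,s2} --1--> {s0,s1,s2,s3}  [seen]
{s0,s1,s2} --2--> {s1,s2,s4}  [seen]
{s1,s3,s4} --0--> {s0,s2,s3}  [new]
{s1,s3,s4} --1--> {s0,s1,s2,s3,s4}  [seen]
{s1,s3,s4} --2--> {s1,s2,s3}  [new]
{s0,s2,s3} --0--> {s0,s1,s2,s3,s4}  [seen]
{s0,s2,s3} --1--> {s0,s1,s3}  [seen]
{s0,s2,s3} --2--> {s1,s2,s4}  [seen]
{s1,s2,s3} --0--> {s0,s1,s2,s3}  [seen]
{s1,s2,s3} --1--> {s0,s1,s2}  [seen]
{s1,s2,s3} --2--> {s1,s2,s4}  [seen]
Reachable DFA states: {s0}, {s2,s3,s4}, {s0,s1,s3}, {s1,s2,s4}, {s0,s1,s2,s3}, {s0,s1,s2,s3,s4}, {s1,s2,s3,s4}, {s0,s2,s3,s4}, {s0,s1,s2}, {s1,s3,s4}, {s0,s2,s3}, {s1,s2,s3}.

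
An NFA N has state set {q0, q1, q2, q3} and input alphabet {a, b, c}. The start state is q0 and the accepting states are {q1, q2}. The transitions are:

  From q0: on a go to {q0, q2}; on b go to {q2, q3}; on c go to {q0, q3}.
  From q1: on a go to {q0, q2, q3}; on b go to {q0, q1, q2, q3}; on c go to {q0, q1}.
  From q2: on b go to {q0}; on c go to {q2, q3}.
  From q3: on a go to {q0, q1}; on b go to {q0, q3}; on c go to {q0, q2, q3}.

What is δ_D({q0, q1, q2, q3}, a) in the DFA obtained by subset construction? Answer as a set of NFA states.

δ(q0,a) = {q0, q2}; δ(q1,a) = {q0, q2, q3}; δ(q2,a) = ∅; δ(q3,a) = {q0, q1}.
Union: {q0, q1, q2, q3}.

{q0, q1, q2, q3}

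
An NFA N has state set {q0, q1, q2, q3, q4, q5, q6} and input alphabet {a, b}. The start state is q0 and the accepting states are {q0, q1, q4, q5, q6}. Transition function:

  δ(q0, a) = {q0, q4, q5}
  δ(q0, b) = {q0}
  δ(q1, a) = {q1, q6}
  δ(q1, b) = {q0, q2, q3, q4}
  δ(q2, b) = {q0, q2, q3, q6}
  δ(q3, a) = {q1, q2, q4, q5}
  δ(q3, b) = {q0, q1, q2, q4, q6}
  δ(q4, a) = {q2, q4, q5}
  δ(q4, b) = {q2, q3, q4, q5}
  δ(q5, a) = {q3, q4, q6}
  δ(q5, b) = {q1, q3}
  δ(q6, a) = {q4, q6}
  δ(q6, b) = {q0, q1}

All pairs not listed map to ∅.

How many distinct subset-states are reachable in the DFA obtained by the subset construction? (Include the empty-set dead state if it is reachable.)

Start state of the DFA: {q0}.
{q0} --a--> {q0, q4, q5}  [new]
{q0} --b--> {q0}  [seen]
{q0, q4, q5} --a--> {q0, q2, q3, q4, q5, q6}  [new]
{q0, q4, q5} --b--> {q0, q1, q2, q3, q4, q5}  [new]
{q0, q2, q3, q4, q5, q6} --a--> {q0, q1, q2, q3, q4, q5, q6}  [new]
{q0, q2, q3, q4, q5, q6} --b--> {q0, q1, q2, q3, q4, q5, q6}  [seen]
{q0, q1, q2, q3, q4, q5} --a--> {q0, q1, q2, q3, q4, q5, q6}  [seen]
{q0, q1, q2, q3, q4, q5} --b--> {q0, q1, q2, q3, q4, q5, q6}  [seen]
{q0, q1, q2, q3, q4, q5, q6} --a--> {q0, q1, q2, q3, q4, q5, q6}  [seen]
{q0, q1, q2, q3, q4, q5, q6} --b--> {q0, q1, q2, q3, q4, q5, q6}  [seen]
Reachable DFA states: {q0}, {q0, q4, q5}, {q0, q2, q3, q4, q5, q6}, {q0, q1, q2, q3, q4, q5}, {q0, q1, q2, q3, q4, q5, q6}.

5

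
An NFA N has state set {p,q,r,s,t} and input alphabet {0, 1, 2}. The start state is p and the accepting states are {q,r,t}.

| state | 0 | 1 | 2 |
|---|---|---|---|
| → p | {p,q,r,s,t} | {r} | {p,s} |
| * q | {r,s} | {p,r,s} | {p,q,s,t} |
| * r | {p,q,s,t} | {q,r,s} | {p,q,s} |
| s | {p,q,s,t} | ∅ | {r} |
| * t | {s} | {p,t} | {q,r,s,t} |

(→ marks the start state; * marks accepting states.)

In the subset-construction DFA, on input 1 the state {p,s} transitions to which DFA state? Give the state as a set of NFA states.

δ(p,1) = {r}; δ(s,1) = ∅.
Union: {r}.

{r}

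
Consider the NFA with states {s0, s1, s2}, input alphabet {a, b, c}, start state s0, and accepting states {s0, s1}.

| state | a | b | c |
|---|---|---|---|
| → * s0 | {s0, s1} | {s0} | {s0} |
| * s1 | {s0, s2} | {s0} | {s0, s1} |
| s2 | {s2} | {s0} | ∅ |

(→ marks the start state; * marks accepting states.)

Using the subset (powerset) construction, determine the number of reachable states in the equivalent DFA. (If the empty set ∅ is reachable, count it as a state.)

Start state of the DFA: {s0}.
{s0} --a--> {s0, s1}  [new]
{s0} --b--> {s0}  [seen]
{s0} --c--> {s0}  [seen]
{s0, s1} --a--> {s0, s1, s2}  [new]
{s0, s1} --b--> {s0}  [seen]
{s0, s1} --c--> {s0, s1}  [seen]
{s0, s1, s2} --a--> {s0, s1, s2}  [seen]
{s0, s1, s2} --b--> {s0}  [seen]
{s0, s1, s2} --c--> {s0, s1}  [seen]
Reachable DFA states: {s0}, {s0, s1}, {s0, s1, s2}.

3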